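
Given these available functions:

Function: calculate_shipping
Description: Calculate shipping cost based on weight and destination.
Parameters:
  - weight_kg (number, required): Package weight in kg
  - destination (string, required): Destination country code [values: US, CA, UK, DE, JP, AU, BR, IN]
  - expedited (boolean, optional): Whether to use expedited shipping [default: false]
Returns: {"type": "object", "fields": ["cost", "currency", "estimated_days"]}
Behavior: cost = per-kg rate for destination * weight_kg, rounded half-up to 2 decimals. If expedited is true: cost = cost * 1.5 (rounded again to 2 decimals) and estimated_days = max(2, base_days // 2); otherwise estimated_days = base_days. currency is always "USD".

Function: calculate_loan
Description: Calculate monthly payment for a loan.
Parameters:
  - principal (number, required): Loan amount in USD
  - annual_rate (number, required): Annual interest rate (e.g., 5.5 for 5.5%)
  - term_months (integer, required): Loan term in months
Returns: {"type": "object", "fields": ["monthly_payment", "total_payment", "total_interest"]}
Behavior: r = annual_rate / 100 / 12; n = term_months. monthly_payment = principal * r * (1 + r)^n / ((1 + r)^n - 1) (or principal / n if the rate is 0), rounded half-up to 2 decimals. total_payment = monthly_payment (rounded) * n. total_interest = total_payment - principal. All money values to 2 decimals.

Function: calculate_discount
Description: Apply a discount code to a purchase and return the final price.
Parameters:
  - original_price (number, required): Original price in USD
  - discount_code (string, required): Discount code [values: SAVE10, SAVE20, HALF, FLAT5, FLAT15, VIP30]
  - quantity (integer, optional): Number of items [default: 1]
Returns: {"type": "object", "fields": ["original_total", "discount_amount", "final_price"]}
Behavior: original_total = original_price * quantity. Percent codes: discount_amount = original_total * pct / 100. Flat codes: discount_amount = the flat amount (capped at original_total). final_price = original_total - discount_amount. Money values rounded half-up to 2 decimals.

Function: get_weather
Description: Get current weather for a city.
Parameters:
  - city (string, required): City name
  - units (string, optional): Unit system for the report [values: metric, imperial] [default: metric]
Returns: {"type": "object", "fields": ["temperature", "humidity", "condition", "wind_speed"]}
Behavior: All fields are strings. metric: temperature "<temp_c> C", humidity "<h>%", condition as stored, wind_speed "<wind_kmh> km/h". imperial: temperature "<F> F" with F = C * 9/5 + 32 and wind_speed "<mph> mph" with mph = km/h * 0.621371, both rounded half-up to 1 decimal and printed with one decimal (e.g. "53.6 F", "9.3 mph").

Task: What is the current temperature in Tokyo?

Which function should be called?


The task needs a function whose description is: Get current weather for a city.
get_weather


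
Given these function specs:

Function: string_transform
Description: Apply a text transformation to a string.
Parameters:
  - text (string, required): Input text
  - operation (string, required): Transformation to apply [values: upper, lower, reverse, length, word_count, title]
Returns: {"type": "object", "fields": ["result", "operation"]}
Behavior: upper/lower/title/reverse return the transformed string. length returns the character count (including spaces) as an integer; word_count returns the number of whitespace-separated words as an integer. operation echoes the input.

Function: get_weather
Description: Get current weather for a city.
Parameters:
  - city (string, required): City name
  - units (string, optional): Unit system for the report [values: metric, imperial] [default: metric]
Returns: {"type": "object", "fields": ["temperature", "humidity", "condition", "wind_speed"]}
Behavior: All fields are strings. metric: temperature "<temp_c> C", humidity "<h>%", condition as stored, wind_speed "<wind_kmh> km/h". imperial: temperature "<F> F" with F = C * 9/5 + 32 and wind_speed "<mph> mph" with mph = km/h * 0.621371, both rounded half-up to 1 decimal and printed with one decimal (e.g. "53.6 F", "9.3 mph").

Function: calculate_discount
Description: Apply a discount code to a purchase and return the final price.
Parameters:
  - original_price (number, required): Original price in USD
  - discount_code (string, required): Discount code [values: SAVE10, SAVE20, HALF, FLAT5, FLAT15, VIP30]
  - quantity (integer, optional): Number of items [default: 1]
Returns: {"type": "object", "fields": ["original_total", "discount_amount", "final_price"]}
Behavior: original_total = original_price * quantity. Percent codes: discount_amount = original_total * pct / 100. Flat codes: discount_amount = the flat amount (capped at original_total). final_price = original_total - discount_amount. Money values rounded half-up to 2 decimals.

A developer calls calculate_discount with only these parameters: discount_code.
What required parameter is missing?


Required parameters: original_price, discount_code
Provided: discount_code
Missing: original_price
original_price


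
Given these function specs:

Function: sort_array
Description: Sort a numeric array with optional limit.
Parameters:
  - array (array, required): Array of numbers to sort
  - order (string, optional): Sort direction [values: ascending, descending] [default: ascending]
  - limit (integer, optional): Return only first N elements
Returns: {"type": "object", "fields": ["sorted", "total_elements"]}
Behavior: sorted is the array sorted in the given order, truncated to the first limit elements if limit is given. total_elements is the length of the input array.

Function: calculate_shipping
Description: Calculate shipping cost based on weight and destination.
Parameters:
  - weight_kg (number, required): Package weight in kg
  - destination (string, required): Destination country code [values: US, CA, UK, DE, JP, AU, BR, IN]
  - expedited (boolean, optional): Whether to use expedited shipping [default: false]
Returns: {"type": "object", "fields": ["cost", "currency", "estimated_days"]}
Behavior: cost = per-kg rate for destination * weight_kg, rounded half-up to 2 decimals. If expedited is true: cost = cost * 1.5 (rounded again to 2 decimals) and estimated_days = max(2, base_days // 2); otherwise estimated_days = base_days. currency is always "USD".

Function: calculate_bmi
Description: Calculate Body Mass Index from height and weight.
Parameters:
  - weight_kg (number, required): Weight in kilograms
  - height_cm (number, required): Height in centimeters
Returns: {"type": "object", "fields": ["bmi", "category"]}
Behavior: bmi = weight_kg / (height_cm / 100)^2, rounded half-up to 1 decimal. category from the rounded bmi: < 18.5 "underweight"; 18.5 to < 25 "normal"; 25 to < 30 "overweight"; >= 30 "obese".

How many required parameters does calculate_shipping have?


Parameters of calculate_shipping: weight_kg (required), destination (required), expedited (optional)
Required count:
2


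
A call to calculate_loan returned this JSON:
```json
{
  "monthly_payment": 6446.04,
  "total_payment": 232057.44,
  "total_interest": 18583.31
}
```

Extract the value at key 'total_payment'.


232057.44


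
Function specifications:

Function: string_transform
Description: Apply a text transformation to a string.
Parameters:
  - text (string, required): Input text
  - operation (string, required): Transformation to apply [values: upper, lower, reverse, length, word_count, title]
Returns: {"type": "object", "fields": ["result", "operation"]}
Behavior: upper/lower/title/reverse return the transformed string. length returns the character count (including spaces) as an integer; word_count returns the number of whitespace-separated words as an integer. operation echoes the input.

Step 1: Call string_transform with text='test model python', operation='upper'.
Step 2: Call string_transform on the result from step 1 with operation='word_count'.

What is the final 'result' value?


Step 1: string_transform(text='test model python', operation='upper')
  -> result = 'TEST MODEL PYTHON'
Step 2: string_transform(text='TEST MODEL PYTHON', operation='word_count')
  words: TEST, MODEL, PYTHON -> 3
  -> result = 3
3


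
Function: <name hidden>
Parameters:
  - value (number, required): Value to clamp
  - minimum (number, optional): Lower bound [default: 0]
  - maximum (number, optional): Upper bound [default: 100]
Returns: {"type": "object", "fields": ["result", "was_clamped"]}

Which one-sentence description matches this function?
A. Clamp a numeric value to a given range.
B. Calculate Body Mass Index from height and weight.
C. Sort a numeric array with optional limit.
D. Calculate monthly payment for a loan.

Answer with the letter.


Parameters value, minimum, maximum and return ["result", "was_clamped"] fit: Clamp a numeric value to a given range.
A


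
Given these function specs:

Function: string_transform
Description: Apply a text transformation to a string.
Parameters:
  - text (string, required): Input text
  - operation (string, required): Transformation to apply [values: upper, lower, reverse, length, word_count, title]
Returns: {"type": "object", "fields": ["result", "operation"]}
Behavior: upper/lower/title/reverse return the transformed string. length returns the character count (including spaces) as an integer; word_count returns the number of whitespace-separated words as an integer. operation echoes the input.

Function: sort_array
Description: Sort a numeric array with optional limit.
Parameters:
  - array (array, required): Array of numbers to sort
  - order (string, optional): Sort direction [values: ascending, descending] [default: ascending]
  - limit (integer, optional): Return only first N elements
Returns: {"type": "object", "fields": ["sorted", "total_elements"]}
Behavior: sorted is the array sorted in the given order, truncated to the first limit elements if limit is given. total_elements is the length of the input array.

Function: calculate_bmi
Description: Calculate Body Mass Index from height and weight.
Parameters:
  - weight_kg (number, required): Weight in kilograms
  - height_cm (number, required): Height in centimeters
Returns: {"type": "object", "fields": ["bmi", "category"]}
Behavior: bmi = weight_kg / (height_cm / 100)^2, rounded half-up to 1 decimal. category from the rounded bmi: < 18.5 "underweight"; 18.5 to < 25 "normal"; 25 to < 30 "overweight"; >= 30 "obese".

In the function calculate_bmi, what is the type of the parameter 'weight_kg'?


The calculate_bmi spec declares:
  - weight_kg (number, required): Weight in kilograms
Type:
number


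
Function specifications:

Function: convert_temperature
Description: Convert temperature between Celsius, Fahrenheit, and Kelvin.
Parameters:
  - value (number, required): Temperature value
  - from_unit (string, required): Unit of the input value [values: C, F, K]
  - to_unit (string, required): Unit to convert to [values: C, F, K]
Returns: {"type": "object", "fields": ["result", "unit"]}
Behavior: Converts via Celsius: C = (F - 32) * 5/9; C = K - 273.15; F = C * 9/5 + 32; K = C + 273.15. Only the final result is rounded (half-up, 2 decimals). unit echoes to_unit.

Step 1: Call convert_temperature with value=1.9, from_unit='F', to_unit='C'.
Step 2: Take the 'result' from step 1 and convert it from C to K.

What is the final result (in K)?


Step 1: convert_temperature(value=1.9, from_unit=F, to_unit=C)
  To C: (1.9 - 32) * 5/9 = -16.722222
  Target is C: -16.722222
  Round to 2 decimals: -16.72
  -> result = -16.72 C
Step 2: convert_temperature(value=-16.72, from_unit=C, to_unit=K)
  Input already in C: -16.72
  To K: -16.72 + 273.15 = 256.43
  Round to 2 decimals: 256.43
  -> result = 256.43 K
256.43 K


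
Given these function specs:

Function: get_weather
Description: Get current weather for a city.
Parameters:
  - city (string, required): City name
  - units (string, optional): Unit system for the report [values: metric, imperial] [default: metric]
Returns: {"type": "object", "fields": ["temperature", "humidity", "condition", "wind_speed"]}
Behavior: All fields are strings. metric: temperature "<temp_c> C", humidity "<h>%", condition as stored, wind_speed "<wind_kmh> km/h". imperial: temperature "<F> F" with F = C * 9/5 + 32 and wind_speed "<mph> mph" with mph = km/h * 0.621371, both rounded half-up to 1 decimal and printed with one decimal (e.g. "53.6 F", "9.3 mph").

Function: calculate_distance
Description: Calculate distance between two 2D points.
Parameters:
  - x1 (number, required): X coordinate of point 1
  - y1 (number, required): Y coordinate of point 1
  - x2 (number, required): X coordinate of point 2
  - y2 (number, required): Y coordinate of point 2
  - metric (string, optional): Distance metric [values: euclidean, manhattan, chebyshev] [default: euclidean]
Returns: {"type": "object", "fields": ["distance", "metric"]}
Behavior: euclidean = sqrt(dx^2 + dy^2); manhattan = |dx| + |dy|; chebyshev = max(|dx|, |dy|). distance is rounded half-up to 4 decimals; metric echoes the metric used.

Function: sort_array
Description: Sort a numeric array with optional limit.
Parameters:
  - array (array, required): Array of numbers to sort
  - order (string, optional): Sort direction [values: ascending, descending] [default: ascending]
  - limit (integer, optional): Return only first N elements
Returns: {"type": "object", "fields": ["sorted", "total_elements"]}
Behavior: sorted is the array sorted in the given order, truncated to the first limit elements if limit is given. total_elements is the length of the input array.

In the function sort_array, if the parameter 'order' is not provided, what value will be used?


The sort_array spec declares:
  - order (string, optional): Sort direction [values: ascending, descending] [default: ascending]
Default:
ascending


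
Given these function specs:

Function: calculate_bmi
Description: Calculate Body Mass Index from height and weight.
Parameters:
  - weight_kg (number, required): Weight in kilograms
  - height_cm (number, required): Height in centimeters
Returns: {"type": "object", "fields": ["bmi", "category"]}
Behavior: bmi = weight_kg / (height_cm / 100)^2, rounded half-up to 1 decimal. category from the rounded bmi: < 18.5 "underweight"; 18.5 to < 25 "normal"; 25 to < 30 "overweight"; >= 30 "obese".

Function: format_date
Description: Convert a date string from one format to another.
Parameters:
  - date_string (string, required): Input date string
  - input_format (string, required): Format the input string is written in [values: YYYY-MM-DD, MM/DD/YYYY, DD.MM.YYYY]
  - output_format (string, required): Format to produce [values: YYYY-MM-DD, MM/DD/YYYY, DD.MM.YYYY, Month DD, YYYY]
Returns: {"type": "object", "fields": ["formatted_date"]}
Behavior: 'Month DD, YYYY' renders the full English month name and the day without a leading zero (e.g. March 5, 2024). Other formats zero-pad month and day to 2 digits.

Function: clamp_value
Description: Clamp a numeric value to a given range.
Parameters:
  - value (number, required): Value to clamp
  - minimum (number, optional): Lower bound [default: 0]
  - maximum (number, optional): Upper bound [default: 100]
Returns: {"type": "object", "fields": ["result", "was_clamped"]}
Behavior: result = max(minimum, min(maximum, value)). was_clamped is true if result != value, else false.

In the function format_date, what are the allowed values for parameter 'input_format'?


The format_date spec declares:
  - input_format (string, required): Format the input string is written in [values: YYYY-MM-DD, MM/DD/YYYY, DD.MM.YYYY]
Allowed values:
YYYY-MM-DD, MM/DD/YYYY, DD.MM.YYYY


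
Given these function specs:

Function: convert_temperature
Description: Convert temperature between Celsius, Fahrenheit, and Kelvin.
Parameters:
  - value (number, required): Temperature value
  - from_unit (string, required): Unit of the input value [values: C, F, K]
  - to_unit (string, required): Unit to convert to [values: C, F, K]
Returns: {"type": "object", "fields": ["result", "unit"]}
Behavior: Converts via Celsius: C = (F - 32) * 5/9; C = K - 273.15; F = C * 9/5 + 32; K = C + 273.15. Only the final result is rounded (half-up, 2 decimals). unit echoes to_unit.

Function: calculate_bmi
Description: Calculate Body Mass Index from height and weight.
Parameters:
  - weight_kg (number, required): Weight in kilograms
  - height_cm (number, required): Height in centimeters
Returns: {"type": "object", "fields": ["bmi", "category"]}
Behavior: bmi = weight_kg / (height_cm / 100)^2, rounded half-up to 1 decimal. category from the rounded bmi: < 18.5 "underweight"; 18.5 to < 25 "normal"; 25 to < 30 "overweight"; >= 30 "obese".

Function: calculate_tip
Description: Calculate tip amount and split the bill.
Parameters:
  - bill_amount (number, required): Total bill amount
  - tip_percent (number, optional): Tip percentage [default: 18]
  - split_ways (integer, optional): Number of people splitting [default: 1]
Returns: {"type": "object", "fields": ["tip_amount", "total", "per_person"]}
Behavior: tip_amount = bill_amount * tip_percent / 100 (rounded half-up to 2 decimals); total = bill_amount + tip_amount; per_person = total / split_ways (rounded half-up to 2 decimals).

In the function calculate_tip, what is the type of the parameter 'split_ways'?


The calculate_tip spec declares:
  - split_ways (integer, optional): Number of people splitting [default: 1]
Type:
integer


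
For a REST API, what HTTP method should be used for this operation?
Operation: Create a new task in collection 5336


GET = read, POST = create, PUT = update/replace, DELETE = remove
This operation is a create.
POST


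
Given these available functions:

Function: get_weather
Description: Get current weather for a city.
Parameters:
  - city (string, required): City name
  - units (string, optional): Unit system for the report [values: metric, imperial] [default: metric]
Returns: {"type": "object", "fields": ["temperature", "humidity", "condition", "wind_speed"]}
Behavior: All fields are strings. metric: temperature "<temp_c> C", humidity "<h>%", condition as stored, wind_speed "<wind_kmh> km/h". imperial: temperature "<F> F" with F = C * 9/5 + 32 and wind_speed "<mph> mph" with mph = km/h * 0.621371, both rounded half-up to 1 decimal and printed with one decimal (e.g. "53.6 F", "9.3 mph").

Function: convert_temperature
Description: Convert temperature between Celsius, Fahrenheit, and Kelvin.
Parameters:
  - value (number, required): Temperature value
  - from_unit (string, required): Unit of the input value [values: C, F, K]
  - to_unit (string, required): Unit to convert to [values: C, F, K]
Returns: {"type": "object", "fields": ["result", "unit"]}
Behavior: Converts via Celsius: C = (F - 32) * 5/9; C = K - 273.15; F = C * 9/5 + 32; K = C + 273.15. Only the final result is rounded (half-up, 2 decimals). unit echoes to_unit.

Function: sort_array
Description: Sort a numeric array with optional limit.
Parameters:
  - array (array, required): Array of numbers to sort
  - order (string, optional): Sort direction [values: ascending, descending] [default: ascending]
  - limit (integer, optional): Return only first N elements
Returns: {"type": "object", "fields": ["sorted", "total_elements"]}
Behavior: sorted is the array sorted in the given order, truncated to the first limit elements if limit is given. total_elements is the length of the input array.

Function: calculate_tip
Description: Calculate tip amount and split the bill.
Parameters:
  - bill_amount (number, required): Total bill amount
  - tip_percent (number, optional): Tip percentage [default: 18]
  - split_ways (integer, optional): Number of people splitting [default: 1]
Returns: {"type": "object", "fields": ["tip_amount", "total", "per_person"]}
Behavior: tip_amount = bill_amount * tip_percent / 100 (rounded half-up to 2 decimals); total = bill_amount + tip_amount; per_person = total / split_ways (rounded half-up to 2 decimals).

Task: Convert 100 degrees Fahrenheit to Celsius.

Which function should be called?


The task needs a function whose description is: Convert temperature between Celsius, Fahrenheit, and Kelvin.
convert_temperature


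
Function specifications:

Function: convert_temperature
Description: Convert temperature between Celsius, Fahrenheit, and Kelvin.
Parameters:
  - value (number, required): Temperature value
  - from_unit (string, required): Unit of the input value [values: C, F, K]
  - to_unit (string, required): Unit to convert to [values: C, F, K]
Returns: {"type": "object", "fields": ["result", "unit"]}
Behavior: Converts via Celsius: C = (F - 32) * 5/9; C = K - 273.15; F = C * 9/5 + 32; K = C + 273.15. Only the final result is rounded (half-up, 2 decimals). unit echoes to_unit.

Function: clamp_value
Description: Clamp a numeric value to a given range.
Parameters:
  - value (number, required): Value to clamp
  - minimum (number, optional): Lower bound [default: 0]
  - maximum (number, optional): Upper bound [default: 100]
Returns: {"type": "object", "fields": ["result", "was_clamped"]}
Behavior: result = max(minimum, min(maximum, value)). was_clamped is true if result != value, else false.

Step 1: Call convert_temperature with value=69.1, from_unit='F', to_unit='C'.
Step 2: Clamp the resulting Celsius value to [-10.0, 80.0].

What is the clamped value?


Step 1: convert_temperature(value=69.1, from_unit=F, to_unit=C)
  To C: (69.1 - 32) * 5/9 = 20.611111
  Target is C: 20.611111
  Round to 2 decimals: 20.61
  -> result = 20.61 C
Step 2: clamp_value(value=20.61, minimum=-10.0, maximum=80.0)
  result = max(-10.0, min(80.0, 20.61)) = max(-10.0, 20.61) = 20.61
  was_clamped = (20.61 != 20.61) = false
  -> result = 20.61
20.61


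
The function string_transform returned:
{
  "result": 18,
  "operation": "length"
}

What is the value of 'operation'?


length


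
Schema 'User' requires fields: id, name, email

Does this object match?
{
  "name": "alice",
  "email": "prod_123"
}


Checking required fields...
Missing: id
Invalid - missing required field 'id'


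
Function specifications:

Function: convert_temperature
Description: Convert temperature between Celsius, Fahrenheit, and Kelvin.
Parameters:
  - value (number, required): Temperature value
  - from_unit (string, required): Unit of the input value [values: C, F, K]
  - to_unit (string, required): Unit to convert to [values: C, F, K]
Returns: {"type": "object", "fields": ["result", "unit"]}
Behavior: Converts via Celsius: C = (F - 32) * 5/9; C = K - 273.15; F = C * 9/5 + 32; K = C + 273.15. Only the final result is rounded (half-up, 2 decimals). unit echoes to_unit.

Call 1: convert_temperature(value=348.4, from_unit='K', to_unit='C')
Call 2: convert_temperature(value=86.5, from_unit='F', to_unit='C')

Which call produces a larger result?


Call 1:
  To C: 348.4 - 273.15 = 75.25
  Target is C: 75.25
  Round to 2 decimals: 75.25
  -> 75.25 C
Call 2:
  To C: (86.5 - 32) * 5/9 = 30.277778
  Target is C: 30.277778
  Round to 2 decimals: 30.28
  -> 30.28 C
Call 1 (75.25 C)


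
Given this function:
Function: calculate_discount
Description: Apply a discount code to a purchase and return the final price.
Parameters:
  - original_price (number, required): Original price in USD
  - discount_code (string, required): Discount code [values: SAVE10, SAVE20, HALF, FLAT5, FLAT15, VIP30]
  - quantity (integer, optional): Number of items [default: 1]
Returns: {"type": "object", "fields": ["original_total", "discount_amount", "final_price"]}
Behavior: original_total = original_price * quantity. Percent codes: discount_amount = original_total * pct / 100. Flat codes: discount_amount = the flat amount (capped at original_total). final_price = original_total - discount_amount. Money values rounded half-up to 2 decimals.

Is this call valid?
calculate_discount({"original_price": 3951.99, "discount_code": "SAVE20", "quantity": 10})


Checking all required parameters present and types match... All valid.
Valid


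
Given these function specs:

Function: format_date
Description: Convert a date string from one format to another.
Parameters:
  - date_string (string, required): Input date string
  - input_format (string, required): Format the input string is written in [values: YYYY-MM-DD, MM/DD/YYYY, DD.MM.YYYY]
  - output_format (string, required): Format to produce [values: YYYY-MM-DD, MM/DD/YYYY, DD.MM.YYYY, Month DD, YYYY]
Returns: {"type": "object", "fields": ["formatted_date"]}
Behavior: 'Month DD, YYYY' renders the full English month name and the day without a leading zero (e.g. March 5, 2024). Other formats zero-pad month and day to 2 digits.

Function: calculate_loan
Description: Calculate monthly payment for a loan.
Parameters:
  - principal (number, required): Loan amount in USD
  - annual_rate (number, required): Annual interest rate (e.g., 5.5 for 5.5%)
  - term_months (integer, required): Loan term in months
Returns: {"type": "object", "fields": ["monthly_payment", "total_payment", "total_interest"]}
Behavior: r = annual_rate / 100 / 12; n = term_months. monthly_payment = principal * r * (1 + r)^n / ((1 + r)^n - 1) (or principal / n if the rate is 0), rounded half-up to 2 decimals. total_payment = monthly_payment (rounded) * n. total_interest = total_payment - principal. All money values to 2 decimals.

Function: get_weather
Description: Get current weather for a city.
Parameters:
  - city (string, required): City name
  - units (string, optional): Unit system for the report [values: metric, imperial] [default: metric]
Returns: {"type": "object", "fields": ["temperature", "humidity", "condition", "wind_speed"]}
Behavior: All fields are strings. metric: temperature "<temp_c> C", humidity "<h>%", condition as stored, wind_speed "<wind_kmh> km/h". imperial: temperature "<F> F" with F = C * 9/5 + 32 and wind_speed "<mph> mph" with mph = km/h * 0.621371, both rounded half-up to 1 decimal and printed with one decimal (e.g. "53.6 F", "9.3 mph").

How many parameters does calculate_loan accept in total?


Parameters of calculate_loan: principal (required), annual_rate (required), term_months (required)
Total:
3


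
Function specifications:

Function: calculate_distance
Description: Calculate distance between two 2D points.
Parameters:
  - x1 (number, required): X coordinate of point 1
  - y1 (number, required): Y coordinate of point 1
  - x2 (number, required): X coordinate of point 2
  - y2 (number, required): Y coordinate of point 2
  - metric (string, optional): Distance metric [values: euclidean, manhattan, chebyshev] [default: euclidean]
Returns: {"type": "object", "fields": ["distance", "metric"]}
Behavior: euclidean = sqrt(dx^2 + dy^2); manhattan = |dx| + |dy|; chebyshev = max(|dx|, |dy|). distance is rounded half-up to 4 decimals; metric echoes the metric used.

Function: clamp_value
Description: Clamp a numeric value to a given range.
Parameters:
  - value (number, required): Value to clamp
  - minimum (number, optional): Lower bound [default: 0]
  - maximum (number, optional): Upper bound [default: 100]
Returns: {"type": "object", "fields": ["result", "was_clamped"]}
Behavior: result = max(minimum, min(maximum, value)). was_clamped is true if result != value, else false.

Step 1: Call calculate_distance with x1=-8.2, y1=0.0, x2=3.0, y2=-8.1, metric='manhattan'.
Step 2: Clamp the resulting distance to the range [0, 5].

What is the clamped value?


Step 1: calculate_distance (manhattan)
  |dx| = |3 - -8.2| = 11.2; |dy| = |-8.1 - 0| = 8.1
  manhattan: 11.2 + 8.1 = 19.3
  Round to 4 decimals: 19.3
  -> distance = 19.3
Step 2: clamp_value(value=19.3, minimum=0, maximum=5)
  result = max(0, min(5, 19.3)) = max(0, 5) = 5
  was_clamped = (5 != 19.3) = true
  -> result = 5
5


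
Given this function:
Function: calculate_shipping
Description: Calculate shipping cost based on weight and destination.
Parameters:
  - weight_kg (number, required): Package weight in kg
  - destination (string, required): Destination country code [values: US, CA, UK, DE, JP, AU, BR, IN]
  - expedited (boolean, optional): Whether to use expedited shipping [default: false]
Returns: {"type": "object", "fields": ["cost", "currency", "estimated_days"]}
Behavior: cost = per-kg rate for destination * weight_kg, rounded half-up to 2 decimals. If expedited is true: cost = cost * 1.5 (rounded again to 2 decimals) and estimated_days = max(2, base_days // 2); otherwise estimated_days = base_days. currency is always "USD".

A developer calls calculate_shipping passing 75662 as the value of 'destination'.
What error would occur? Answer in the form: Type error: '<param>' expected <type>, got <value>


Spec: 'destination' is declared as string; 75662 is an integer.
Type error: 'destination' expected string, got 75662


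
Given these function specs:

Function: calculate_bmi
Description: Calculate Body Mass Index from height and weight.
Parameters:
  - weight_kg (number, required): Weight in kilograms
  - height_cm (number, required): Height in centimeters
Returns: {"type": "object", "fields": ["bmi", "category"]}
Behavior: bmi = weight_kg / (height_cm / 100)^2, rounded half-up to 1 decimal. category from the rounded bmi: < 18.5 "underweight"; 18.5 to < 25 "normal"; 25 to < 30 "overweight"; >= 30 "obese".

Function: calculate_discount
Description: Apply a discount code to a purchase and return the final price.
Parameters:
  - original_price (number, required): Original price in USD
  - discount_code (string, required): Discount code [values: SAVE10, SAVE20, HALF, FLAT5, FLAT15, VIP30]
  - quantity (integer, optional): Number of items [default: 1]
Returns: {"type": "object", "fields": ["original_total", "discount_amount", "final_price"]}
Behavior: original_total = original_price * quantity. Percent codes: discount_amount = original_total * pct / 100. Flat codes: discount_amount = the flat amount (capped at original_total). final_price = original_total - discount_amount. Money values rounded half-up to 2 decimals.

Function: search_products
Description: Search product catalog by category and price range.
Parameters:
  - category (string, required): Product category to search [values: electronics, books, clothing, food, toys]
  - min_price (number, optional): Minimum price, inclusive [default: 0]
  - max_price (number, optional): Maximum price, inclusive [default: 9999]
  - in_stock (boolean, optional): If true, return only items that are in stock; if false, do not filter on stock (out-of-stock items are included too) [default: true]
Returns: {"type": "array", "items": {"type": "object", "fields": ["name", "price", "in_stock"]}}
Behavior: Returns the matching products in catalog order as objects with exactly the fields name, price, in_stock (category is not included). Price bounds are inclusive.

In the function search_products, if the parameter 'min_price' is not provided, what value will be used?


The search_products spec declares:
  - min_price (number, optional): Minimum price, inclusive [default: 0]
Default:
0


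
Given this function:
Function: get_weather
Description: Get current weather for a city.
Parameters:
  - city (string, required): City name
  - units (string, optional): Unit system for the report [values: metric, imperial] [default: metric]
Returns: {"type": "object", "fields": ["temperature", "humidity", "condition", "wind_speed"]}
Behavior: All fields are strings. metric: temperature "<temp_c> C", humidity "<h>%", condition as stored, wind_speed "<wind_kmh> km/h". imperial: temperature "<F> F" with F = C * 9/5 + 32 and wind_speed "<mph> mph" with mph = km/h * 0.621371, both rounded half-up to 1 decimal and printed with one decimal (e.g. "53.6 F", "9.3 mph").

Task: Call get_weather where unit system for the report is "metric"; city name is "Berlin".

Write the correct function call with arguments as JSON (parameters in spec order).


Mapping each described value to its parameter name:
  'Unit system for the report' -> units = "metric"
  'City name' -> city = "Berlin"
get_weather({"city": "Berlin", "units": "metric"})


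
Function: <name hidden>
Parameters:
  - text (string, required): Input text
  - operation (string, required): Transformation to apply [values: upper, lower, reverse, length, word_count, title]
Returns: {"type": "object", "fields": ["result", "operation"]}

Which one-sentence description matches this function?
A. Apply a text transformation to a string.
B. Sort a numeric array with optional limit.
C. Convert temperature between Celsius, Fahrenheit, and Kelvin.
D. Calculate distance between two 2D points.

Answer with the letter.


Parameters text, operation and return ["result", "operation"] fit: Apply a text transformation to a string.
A


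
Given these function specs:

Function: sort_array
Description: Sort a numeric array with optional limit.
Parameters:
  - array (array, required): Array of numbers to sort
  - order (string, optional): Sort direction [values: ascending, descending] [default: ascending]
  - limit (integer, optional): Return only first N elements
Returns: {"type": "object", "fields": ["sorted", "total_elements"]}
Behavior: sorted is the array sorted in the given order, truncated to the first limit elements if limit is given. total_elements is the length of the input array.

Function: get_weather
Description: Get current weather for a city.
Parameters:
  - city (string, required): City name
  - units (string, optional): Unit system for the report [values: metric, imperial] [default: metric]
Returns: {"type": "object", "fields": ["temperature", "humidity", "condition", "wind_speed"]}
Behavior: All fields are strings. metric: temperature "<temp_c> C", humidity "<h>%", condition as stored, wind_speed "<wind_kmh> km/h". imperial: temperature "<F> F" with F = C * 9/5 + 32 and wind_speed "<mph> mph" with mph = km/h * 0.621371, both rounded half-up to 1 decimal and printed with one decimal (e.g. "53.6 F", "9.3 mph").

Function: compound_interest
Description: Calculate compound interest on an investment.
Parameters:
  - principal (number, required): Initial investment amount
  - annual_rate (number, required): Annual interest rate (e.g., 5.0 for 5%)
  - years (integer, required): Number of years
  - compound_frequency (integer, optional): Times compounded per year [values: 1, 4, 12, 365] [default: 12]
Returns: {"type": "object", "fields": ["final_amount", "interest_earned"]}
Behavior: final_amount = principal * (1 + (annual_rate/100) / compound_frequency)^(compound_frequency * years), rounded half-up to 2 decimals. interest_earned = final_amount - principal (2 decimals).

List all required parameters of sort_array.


Parameters of sort_array and their required/optional flag:
  array: required
  order: optional
  limit: optional
array


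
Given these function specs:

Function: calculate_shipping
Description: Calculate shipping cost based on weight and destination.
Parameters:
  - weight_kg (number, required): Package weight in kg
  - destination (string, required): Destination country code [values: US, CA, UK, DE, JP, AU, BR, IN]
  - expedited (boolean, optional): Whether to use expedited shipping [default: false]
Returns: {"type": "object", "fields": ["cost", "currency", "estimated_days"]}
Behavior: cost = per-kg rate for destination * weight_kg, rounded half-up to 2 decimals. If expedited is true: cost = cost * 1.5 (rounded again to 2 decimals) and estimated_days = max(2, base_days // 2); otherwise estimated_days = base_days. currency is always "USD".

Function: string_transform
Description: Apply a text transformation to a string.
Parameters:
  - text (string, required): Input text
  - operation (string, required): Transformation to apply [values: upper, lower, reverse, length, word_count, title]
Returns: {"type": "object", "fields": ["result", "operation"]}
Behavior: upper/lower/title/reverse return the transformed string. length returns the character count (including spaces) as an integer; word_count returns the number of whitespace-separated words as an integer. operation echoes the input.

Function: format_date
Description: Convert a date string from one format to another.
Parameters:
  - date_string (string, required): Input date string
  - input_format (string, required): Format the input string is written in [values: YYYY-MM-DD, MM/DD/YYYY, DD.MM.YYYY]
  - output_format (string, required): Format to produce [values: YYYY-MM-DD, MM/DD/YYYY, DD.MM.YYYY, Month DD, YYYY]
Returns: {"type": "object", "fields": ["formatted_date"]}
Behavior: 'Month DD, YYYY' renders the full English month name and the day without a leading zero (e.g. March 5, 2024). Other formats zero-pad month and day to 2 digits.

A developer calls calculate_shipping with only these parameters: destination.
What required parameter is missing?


Required parameters: weight_kg, destination
Provided: destination
Missing: weight_kg
weight_kg


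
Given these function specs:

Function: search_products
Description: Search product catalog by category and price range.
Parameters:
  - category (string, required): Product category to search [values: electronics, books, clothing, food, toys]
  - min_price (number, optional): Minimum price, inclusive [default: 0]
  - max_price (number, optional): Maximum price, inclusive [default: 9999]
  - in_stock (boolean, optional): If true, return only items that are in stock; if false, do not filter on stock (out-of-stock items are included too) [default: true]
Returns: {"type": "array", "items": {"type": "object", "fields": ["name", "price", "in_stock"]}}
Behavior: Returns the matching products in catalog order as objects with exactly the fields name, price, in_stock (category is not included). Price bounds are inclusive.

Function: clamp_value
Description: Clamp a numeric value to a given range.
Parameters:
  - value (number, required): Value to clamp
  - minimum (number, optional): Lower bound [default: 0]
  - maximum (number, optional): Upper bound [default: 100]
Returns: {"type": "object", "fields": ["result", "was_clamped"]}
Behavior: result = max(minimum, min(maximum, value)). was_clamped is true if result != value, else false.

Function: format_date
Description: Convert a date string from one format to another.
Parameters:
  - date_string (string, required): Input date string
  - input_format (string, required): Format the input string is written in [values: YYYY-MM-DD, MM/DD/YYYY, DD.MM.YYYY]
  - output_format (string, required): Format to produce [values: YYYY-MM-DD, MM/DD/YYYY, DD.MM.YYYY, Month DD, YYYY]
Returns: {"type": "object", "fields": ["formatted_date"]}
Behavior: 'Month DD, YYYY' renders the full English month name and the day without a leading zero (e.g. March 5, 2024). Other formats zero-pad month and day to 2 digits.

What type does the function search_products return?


The search_products spec declares Returns: {"type": "array", "items": {"type": "object", "fields": ["name", "price", "in_stock"]}}
Type:
array


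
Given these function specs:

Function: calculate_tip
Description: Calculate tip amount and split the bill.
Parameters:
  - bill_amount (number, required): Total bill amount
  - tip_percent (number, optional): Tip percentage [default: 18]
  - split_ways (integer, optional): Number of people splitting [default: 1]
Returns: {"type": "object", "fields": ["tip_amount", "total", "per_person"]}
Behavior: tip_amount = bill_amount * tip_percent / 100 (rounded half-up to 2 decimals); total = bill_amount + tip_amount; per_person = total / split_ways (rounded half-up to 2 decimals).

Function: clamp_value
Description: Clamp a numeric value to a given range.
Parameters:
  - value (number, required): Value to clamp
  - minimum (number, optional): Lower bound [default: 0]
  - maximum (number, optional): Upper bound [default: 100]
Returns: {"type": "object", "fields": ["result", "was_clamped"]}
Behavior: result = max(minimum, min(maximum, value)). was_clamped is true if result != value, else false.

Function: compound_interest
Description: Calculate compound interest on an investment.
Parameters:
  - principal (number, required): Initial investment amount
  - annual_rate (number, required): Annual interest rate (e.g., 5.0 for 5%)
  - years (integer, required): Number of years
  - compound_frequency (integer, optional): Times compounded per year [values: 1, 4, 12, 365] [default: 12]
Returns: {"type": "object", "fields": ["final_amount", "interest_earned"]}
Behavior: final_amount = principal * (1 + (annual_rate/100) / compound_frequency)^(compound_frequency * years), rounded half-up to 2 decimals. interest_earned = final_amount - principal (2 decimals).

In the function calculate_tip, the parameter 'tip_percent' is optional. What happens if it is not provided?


The calculate_tip spec declares:
  - tip_percent (number, optional): Tip percentage [default: 18]
It defaults to 18
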